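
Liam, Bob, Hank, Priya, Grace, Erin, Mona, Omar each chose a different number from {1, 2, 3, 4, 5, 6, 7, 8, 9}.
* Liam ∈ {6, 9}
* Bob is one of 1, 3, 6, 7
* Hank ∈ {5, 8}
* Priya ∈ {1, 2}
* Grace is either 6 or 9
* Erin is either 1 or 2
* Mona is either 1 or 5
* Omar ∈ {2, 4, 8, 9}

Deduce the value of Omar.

Liam and Grace between them cover only {6, 9} — a naked pair. Remove those values from Bob, Omar.
Priya and Erin between them cover only {1, 2} — a naked pair. Remove those values from Bob, Mona, Omar.
Mona has just one choice, so Mona = 5. Strike 5 from Hank.
Hank must be 8 (only option left). Strike 8 from Omar.
So Omar = 4.

4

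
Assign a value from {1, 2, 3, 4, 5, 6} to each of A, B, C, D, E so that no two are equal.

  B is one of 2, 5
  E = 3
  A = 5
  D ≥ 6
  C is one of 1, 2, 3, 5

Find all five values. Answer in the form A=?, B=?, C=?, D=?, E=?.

A=5, B=2, C=1, D=6, E=3

A has just one choice, so A = 5. Remove 5 from B, C.
B's domain is down to {2}, so B = 2. So C can't be 2.
D has just one choice, so D = 6.
That leaves E = 3. Strike 3 from C.
C must be 1 (only option left).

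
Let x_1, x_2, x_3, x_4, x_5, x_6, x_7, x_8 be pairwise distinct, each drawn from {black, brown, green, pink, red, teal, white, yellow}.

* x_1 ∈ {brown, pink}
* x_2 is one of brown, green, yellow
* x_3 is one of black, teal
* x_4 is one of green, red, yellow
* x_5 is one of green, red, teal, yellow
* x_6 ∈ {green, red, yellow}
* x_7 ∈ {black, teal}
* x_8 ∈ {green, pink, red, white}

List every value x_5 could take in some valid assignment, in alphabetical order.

Among the 8 variables, white fits only x_8 (and all 8 values in {black, brown, green, pink, red, teal, white, yellow} must be used), so x_8 = white.
Among the 7 still-open variables, pink fits only x_1 (and all 7 values in {black, brown, green, pink, red, teal, yellow} must be used), so x_1 = pink.
The 6 still-open variables together cover exactly {black, brown, green, red, teal, yellow} — 6 values for 6 variables — and brown appears only in x_2's list, so x_2 = brown.
x_3 and x_7 between them cover only {black, teal} — a naked pair. Remove those values from x_5.
No further eliminations apply; x_5 can still be any of green, red, yellow.

green, red, yellow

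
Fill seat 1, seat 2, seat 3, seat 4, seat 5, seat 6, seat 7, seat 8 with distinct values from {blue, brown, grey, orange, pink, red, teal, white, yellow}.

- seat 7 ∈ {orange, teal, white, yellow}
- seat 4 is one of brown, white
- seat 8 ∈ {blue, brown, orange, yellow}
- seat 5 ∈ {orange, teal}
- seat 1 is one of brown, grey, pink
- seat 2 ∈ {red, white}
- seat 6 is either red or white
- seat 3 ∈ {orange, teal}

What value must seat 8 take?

seat 2 and seat 6 share exactly the 2 values {red, white}; by pigeonhole those values go to them, so strike red, white from seat 4, seat 7.
seat 4 must be brown (only option left). So seat 1, seat 8 can't be brown.
The 2 variables seat 3 and seat 5 are confined to {orange, teal}, which locks those values in; drop them from seat 7, seat 8.
seat 7 has just one choice, so seat 7 = yellow. Eliminate yellow elsewhere: seat 8.
So seat 8 = blue.

blue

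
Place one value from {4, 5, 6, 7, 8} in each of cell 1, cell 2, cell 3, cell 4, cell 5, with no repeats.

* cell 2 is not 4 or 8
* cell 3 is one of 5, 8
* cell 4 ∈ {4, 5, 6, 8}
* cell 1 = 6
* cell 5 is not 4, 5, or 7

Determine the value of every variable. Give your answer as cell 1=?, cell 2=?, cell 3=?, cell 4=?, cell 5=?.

cell 1=6, cell 2=7, cell 3=5, cell 4=4, cell 5=8

cell 1 has just one choice, so cell 1 = 6. Strike 6 from cell 2, cell 4, cell 5.
cell 5 must be 8 (only option left). So cell 3, cell 4 can't be 8.
cell 3's domain is down to {5}, so cell 3 = 5. Eliminate 5 elsewhere: cell 2, cell 4.
cell 4 has just one choice, so cell 4 = 4.
cell 2 must be 7 (only option left).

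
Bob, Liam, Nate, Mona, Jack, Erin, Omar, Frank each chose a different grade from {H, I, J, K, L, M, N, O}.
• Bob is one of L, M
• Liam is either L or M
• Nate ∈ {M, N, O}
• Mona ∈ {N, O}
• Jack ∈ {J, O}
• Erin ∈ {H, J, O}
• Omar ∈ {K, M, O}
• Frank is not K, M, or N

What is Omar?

The 8 variables together cover exactly {H, I, J, K, L, M, N, O} — 8 values for 8 variables — and I appears only in Frank's list, so Frank = I.
Among the 7 still-open variables, H fits only Erin (and all 7 values in {H, J, K, L, M, N, O} must be used), so Erin = H.
The 6 still-open variables together cover exactly {J, K, L, M, N, O} — 6 values for 6 variables — and J appears only in Jack's list, so Jack = J.
The 5 still-open variables draw from only 5 values {K, L, M, N, O}, so each is used; only Omar can be K, hence Omar = K.

K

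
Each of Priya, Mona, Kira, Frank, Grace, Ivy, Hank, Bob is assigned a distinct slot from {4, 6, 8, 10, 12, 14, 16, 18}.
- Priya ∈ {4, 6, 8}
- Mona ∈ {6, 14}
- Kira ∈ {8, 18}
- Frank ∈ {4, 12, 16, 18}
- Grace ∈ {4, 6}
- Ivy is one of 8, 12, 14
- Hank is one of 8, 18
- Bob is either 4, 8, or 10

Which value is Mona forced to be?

The 8 variables together cover exactly {4, 6, 8, 10, 12, 14, 16, 18} — 8 values for 8 variables — and 10 appears only in Bob's list, so Bob = 10.
Among the 7 still-open variables, 16 fits only Frank (and all 7 values in {4, 6, 8, 12, 14, 16, 18} must be used), so Frank = 16.
Among the 6 still-open variables, 12 fits only Ivy (and all 6 values in {4, 6, 8, 12, 14, 18} must be used), so Ivy = 12.
Among the 5 still-open variables, 14 fits only Mona (and all 5 values in {4, 6, 8, 14, 18} must be used), so Mona = 14.

14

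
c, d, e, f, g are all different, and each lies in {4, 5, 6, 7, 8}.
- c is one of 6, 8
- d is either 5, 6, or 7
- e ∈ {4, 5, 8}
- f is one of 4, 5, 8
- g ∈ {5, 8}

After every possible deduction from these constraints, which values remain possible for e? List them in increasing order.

4, 5, 8

The 5 variables together cover exactly {4, 5, 6, 7, 8} — 5 values for 5 variables — and 7 appears only in d's list, so d = 7.
Among the 4 still-open variables, 6 fits only c (and all 4 values in {4, 5, 6, 8} must be used), so c = 6.
No further eliminations apply; e can still be any of 4, 5, 8.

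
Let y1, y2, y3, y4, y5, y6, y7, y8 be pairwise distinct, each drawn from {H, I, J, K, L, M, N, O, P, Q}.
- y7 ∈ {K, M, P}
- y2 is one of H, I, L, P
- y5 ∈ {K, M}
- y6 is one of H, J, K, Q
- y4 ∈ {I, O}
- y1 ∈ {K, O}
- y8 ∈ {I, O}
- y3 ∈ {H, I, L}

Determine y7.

P

y4 and y8 between them cover only {I, O} — a naked pair. Remove those values from y1, y2, y3.
y1's domain is down to {K}, so y1 = K. Strike K from y5, y6, y7.
y5 must be M (only option left). So y7 can't be M.
So y7 = P.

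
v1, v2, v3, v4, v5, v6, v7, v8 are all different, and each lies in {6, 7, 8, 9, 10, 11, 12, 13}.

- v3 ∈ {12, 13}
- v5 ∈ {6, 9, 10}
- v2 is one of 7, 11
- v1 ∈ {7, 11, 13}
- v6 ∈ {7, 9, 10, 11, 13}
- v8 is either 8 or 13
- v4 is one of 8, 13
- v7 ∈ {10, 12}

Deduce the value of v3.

The 8 variables draw from only 8 values {6, 7, 8, 9, 10, 11, 12, 13}, so each is used; only v5 can be 6, hence v5 = 6.
The 7 still-open variables together cover exactly {7, 8, 9, 10, 11, 12, 13} — 7 values for 7 variables — and 9 appears only in v6's list, so v6 = 9.
Among the 6 still-open variables, 10 fits only v7 (and all 6 values in {7, 8, 10, 11, 12, 13} must be used), so v7 = 10.
Among the 5 still-open variables, 12 fits only v3 (and all 5 values in {7, 8, 11, 12, 13} must be used), so v3 = 12.

12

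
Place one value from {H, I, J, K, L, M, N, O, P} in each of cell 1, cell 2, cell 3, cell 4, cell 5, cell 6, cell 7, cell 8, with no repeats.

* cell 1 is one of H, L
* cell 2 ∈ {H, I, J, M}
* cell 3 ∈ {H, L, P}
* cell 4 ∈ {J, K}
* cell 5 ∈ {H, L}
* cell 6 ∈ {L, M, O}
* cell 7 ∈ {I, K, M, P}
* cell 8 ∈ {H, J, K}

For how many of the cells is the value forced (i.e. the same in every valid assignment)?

2

Among the 8 variables, O fits only cell 6 (and all 8 values in {H, I, J, K, L, M, O, P} must be used), so cell 6 = O.
The 2 variables cell 1 and cell 5 are confined to {H, L}, which locks those values in; drop them from cell 2, cell 3, cell 8.
cell 3 has just one choice, so cell 3 = P. So cell 7 can't be P.
cell 4 and cell 8 share exactly the 2 values {J, K}; by pigeonhole those values go to them, so strike J, K from cell 2, cell 7.
Determined: cell 3=P, cell 6=O. The other cells each still have more than one consistent value. That makes 2.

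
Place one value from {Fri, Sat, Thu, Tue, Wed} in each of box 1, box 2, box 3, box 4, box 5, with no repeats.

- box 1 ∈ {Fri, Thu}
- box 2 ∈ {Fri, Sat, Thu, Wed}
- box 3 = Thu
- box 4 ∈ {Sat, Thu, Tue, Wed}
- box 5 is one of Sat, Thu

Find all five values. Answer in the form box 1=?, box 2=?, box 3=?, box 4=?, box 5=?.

box 1=Fri, box 2=Wed, box 3=Thu, box 4=Tue, box 5=Sat

box 3's domain is down to {Thu}, so box 3 = Thu. Eliminate Thu elsewhere: box 1, box 2, box 4, box 5.
box 5 has just one choice, so box 5 = Sat. So box 2, box 4 can't be Sat.
That leaves box 1 = Fri. Strike Fri from box 2.
box 2's domain is down to {Wed}, so box 2 = Wed. Eliminate Wed elsewhere: box 4.
That leaves box 4 = Tue.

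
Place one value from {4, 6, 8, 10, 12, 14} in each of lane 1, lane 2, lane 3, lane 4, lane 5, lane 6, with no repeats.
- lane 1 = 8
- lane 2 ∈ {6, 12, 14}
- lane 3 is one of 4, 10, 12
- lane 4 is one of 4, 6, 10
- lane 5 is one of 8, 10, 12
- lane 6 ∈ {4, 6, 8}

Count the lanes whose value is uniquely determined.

2

lane 1's domain is down to {8}, so lane 1 = 8. Eliminate 8 elsewhere: lane 5, lane 6.
The 5 still-open variables draw from only 5 values {4, 6, 10, 12, 14}, so each is used; only lane 2 can be 14, hence lane 2 = 14.
Determined: lane 1=8, lane 2=14. The other lanes each still have more than one consistent value. That makes 2.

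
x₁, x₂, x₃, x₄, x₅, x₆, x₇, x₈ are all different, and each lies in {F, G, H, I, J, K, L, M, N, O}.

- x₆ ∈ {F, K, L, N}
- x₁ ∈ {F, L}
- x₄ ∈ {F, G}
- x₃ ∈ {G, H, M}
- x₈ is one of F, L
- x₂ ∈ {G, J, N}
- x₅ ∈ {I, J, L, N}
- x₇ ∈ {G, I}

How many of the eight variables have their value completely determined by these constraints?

3

The 2 variables x₁ and x₈ are confined to {F, L}, which locks those values in; drop them from x₄, x₅, x₆.
x₄'s domain is down to {G}, so x₄ = G. Strike G from x₂, x₃, x₇.
That leaves x₇ = I. Remove I from x₅.
The 2 variables x₂ and x₅ are confined to {J, N}, which locks those values in; drop them from x₆.
x₆ has just one choice, so x₆ = K.
Determined: x₄=G, x₆=K, x₇=I. The other variables each still have more than one consistent value. That makes 3.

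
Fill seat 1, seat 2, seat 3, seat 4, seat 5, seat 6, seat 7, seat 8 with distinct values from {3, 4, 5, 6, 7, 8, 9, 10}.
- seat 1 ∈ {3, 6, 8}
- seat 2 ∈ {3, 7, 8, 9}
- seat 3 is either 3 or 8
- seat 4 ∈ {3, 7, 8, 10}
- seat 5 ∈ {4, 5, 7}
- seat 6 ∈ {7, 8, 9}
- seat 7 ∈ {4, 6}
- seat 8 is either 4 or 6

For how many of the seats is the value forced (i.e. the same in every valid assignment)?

2

The 8 variables draw from only 8 values {3, 4, 5, 6, 7, 8, 9, 10}, so each is used; only seat 5 can be 5, hence seat 5 = 5.
Among the 7 still-open variables, 10 fits only seat 4 (and all 7 values in {3, 4, 6, 7, 8, 9, 10} must be used), so seat 4 = 10.
seat 7 and seat 8 share exactly the 2 values {4, 6}; by pigeonhole those values go to them, so strike 4, 6 from seat 1.
The 2 variables seat 1 and seat 3 are confined to {3, 8}, which locks those values in; drop them from seat 2, seat 6.
Determined: seat 4=10, seat 5=5. The other seats each still have more than one consistent value. That makes 2.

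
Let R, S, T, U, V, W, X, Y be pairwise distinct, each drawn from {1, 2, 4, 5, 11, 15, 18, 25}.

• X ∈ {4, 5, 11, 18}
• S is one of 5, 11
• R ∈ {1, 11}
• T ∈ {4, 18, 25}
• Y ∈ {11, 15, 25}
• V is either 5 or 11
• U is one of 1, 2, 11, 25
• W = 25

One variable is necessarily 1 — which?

W must be 25 (only option left). Remove 25 from T, U, Y.
Among the 7 still-open variables, 2 fits only U (and all 7 values in {1, 2, 4, 5, 11, 15, 18} must be used), so U = 2.
The 6 still-open variables together cover exactly {1, 4, 5, 11, 15, 18} — 6 values for 6 variables — and 1 appears only in R's list, so R = 1.

R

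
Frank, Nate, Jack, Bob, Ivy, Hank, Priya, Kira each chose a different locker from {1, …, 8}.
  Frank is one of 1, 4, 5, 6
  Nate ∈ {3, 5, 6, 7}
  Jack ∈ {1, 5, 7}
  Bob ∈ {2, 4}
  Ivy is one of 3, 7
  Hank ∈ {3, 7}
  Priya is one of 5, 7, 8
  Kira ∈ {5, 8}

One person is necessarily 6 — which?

The 8 variables draw from only 8 values {1, 2, 3, 4, 5, 6, 7, 8}, so each is used; only Bob can be 2, hence Bob = 2.
The 7 still-open variables draw from only 7 values {1, 3, 4, 5, 6, 7, 8}, so each is used; only Frank can be 4, hence Frank = 4.
Among the 6 still-open variables, 1 fits only Jack (and all 6 values in {1, 3, 5, 6, 7, 8} must be used), so Jack = 1.
Among the 5 still-open variables, 6 fits only Nate (and all 5 values in {3, 5, 6, 7, 8} must be used), so Nate = 6.

Nate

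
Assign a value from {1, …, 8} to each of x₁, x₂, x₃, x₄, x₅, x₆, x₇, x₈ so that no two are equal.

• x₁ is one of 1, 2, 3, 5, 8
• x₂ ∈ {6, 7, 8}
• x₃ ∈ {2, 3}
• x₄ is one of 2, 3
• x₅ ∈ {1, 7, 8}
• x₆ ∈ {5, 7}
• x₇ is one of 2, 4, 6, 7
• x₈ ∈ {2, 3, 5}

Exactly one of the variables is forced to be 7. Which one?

The 8 variables draw from only 8 values {1, 2, 3, 4, 5, 6, 7, 8}, so each is used; only x₇ can be 4, hence x₇ = 4.
The 7 still-open variables draw from only 7 values {1, 2, 3, 5, 6, 7, 8}, so each is used; only x₂ can be 6, hence x₂ = 6.
The 2 variables x₃ and x₄ are confined to {2, 3}, which locks those values in; drop them from x₁, x₈.
x₈ has just one choice, so x₈ = 5. Eliminate 5 elsewhere: x₁, x₆.
So 7 goes to x₆.

x₆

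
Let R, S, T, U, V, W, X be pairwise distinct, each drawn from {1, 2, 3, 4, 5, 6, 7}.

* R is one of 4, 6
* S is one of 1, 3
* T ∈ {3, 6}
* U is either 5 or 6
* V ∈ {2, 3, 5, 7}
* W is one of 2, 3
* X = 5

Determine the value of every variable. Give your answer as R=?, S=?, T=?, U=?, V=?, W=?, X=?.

X's domain is down to {5}, so X = 5. Remove 5 from U, V.
U has just one choice, so U = 6. So R, T can't be 6.
That leaves R = 4.
T's domain is down to {3}, so T = 3. Remove 3 from S, V, W.
W must be 2 (only option left). So V can't be 2.
S's domain is down to {1}, so S = 1.
That leaves V = 7.

R=4, S=1, T=3, U=6, V=7, W=2, X=5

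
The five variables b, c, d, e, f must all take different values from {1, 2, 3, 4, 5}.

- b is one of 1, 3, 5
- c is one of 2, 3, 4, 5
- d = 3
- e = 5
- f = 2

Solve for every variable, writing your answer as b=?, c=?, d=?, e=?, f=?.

d's domain is down to {3}, so d = 3. So b, c can't be 3.
That leaves e = 5. So b, c can't be 5.
That leaves f = 2. Strike 2 from c.
b must be 1 (only option left).
c's domain is down to {4}, so c = 4.

b=1, c=4, d=3, e=5, f=2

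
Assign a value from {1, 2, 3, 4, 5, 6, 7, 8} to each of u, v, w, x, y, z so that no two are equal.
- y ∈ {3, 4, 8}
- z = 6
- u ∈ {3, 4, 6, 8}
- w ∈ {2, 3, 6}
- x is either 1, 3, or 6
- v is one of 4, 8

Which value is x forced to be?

1

z must be 6 (only option left). Eliminate 6 elsewhere: u, w, x.
The 5 still-open variables draw from only 5 values {1, 2, 3, 4, 8}, so each is used; only x can be 1, hence x = 1.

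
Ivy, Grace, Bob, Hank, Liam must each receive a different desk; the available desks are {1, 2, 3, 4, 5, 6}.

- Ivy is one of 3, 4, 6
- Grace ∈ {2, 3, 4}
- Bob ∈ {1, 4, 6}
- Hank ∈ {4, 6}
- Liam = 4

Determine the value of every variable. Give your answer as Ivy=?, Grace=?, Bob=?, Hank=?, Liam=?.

Liam's domain is down to {4}, so Liam = 4. Eliminate 4 elsewhere: Ivy, Grace, Bob, Hank.
That leaves Hank = 6. Eliminate 6 elsewhere: Ivy, Bob.
Ivy must be 3 (only option left). Strike 3 from Grace.
That leaves Grace = 2.
That leaves Bob = 1.

Ivy=3, Grace=2, Bob=1, Hank=6, Liam=4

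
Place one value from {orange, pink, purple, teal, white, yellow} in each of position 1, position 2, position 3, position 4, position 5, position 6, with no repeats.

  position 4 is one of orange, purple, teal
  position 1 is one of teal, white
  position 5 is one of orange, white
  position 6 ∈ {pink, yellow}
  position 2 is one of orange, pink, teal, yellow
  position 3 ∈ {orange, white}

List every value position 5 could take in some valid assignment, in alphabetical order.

orange, white

The 6 variables draw from only 6 values {orange, pink, purple, teal, white, yellow}, so each is used; only position 4 can be purple, hence position 4 = purple.
The 2 variables position 3 and position 5 are confined to {orange, white}, which locks those values in; drop them from position 1, position 2.
position 1's domain is down to {teal}, so position 1 = teal. Strike teal from position 2.
No further eliminations apply; position 5 can still be any of orange, white.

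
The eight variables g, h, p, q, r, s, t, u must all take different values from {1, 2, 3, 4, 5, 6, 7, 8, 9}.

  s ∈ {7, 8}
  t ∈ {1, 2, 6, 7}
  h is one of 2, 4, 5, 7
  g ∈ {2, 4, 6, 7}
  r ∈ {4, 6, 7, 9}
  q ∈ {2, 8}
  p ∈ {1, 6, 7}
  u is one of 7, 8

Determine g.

Among the 8 variables, 5 fits only h (and all 8 values in {1, 2, 4, 5, 6, 7, 8, 9} must be used), so h = 5.
The 7 still-open variables together cover exactly {1, 2, 4, 6, 7, 8, 9} — 7 values for 7 variables — and 9 appears only in r's list, so r = 9.
Among the 6 still-open variables, 4 fits only g (and all 6 values in {1, 2, 4, 6, 7, 8} must be used), so g = 4.

4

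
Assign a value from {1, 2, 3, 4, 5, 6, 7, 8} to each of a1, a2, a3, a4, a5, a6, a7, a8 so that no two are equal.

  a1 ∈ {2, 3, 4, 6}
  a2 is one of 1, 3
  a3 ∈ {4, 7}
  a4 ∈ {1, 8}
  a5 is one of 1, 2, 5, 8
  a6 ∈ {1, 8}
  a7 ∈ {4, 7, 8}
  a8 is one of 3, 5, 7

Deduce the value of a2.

3

The 8 variables draw from only 8 values {1, 2, 3, 4, 5, 6, 7, 8}, so each is used; only a1 can be 6, hence a1 = 6.
The 7 still-open variables draw from only 7 values {1, 2, 3, 4, 5, 7, 8}, so each is used; only a5 can be 2, hence a5 = 2.
The 6 still-open variables together cover exactly {1, 3, 4, 5, 7, 8} — 6 values for 6 variables — and 5 appears only in a8's list, so a8 = 5.
The 5 still-open variables draw from only 5 values {1, 3, 4, 7, 8}, so each is used; only a2 can be 3, hence a2 = 3.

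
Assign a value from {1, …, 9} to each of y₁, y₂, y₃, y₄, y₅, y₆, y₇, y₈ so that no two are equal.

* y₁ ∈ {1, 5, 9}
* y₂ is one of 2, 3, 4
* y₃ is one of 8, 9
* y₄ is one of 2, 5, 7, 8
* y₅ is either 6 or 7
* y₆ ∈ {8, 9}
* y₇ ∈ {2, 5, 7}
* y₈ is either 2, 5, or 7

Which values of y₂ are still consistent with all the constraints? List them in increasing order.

y₃ and y₆ share exactly the 2 values {8, 9}; by pigeonhole those values go to them, so strike 8, 9 from y₁, y₄.
y₄, y₇, y₈ share exactly the 3 values {2, 5, 7}; by pigeonhole those values go to them, so strike 2, 5, 7 from y₁, y₂, y₅.
y₁ must be 1 (only option left).
y₅'s domain is down to {6}, so y₅ = 6.
No further eliminations apply; y₂ can still be any of 3, 4.

3, 4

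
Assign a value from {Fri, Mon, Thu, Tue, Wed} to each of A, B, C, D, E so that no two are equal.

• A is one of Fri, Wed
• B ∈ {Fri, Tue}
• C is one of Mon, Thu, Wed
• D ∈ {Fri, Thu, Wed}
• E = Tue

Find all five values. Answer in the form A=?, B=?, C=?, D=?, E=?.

E's domain is down to {Tue}, so E = Tue. Remove Tue from B.
B has just one choice, so B = Fri. Strike Fri from A, D.
A must be Wed (only option left). So C, D can't be Wed.
D has just one choice, so D = Thu. Strike Thu from C.
C's domain is down to {Mon}, so C = Mon.

A=Wed, B=Fri, C=Mon, D=Thu, E=Tue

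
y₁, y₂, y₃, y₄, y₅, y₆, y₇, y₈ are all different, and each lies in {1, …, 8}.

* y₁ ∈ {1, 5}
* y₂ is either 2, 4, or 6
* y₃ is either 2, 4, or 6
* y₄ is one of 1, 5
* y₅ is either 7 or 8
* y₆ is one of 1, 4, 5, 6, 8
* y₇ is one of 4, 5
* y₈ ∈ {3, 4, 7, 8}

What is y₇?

4

The 8 variables draw from only 8 values {1, 2, 3, 4, 5, 6, 7, 8}, so each is used; only y₈ can be 3, hence y₈ = 3.
The 7 still-open variables draw from only 7 values {1, 2, 4, 5, 6, 7, 8}, so each is used; only y₅ can be 7, hence y₅ = 7.
The 6 still-open variables together cover exactly {1, 2, 4, 5, 6, 8} — 6 values for 6 variables — and 8 appears only in y₆'s list, so y₆ = 8.
y₁ and y₄ share exactly the 2 values {1, 5}; by pigeonhole those values go to them, so strike 1, 5 from y₇.
So y₇ = 4.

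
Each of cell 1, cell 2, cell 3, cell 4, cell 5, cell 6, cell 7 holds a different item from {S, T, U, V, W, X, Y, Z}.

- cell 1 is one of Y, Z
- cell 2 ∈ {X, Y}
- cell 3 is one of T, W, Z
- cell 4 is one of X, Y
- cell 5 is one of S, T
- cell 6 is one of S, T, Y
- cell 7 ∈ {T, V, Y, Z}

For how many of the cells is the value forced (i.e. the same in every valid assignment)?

The 7 variables draw from only 7 values {S, T, V, W, X, Y, Z}, so each is used; only cell 7 can be V, hence cell 7 = V.
The 6 still-open variables together cover exactly {S, T, W, X, Y, Z} — 6 values for 6 variables — and W appears only in cell 3's list, so cell 3 = W.
Among the 5 still-open variables, Z fits only cell 1 (and all 5 values in {S, T, X, Y, Z} must be used), so cell 1 = Z.
The 2 variables cell 2 and cell 4 are confined to {X, Y}, which locks those values in; drop them from cell 6.
Determined: cell 1=Z, cell 3=W, cell 7=V. The other cells each still have more than one consistent value. That makes 3.

3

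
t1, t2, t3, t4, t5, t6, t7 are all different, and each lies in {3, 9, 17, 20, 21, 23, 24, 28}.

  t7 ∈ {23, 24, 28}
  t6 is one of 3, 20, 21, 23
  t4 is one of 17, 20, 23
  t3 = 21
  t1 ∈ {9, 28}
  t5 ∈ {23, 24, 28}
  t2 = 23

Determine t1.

t2 must be 23 (only option left). Strike 23 from t4, t5, t6, t7.
t3's domain is down to {21}, so t3 = 21. Strike 21 from t6.
t5 and t7 share exactly the 2 values {24, 28}; by pigeonhole those values go to them, so strike 24, 28 from t1.
So t1 = 9.

9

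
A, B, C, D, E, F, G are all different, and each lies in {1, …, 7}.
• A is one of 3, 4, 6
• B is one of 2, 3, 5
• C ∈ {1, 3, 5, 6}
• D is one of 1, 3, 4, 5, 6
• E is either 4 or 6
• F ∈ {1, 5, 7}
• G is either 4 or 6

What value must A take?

The 7 variables together cover exactly {1, 2, 3, 4, 5, 6, 7} — 7 values for 7 variables — and 2 appears only in B's list, so B = 2.
The 6 still-open variables draw from only 6 values {1, 3, 4, 5, 6, 7}, so each is used; only F can be 7, hence F = 7.
The 2 variables E and G are confined to {4, 6}, which locks those values in; drop them from A, C, D.
So A = 3.

3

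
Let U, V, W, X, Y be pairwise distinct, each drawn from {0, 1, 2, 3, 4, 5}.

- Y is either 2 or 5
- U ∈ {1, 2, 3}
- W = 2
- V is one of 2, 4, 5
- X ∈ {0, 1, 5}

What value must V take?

W's domain is down to {2}, so W = 2. So U, V, Y can't be 2.
Y's domain is down to {5}, so Y = 5. Eliminate 5 elsewhere: V, X.
So V = 4.

4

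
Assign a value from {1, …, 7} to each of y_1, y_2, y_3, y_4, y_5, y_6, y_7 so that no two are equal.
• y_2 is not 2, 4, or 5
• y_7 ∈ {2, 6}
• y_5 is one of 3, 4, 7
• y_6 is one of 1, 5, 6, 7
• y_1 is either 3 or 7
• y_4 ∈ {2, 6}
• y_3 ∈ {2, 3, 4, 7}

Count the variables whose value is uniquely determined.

2

The 7 variables draw from only 7 values {1, 2, 3, 4, 5, 6, 7}, so each is used; only y_6 can be 5, hence y_6 = 5.
The 6 still-open variables together cover exactly {1, 2, 3, 4, 6, 7} — 6 values for 6 variables — and 1 appears only in y_2's list, so y_2 = 1.
The 2 variables y_4 and y_7 are confined to {2, 6}, which locks those values in; drop them from y_3.
Determined: y_2=1, y_6=5. The other variables each still have more than one consistent value. That makes 2.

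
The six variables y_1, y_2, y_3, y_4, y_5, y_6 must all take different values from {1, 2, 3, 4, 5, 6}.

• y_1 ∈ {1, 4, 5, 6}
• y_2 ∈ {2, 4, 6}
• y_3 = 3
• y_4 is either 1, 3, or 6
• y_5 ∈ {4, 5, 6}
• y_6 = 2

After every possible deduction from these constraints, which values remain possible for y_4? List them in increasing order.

1, 6

y_3's domain is down to {3}, so y_3 = 3. Eliminate 3 elsewhere: y_4.
That leaves y_6 = 2. Strike 2 from y_2.
No further eliminations apply; y_4 can still be any of 1, 6.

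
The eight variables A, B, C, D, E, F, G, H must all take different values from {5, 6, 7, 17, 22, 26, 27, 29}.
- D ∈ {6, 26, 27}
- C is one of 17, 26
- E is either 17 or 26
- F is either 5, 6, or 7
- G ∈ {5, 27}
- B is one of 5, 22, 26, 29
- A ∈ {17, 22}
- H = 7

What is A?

H must be 7 (only option left). Remove 7 from F.
Among the 7 still-open variables, 29 fits only B (and all 7 values in {5, 6, 17, 22, 26, 27, 29} must be used), so B = 29.
Among the 6 still-open variables, 22 fits only A (and all 6 values in {5, 6, 17, 22, 26, 27} must be used), so A = 22.

22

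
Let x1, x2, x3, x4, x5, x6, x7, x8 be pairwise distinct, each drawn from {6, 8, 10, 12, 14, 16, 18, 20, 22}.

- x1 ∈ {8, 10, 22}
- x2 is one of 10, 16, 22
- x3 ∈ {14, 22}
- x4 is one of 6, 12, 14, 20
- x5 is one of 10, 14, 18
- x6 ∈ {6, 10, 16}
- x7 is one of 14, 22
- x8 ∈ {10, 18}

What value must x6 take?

6

x3 and x7 between them cover only {14, 22} — a naked pair. Remove those values from x1, x2, x4, x5.
x5 and x8 between them cover only {10, 18} — a naked pair. Remove those values from x1, x2, x6.
x1 must be 8 (only option left).
x2's domain is down to {16}, so x2 = 16. Eliminate 16 elsewhere: x6.
So x6 = 6.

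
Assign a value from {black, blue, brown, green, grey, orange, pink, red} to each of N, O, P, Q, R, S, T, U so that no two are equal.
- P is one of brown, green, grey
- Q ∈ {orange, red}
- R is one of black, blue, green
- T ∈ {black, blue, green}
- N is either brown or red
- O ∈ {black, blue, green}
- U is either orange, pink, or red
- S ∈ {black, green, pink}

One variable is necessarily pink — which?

S

The 8 variables draw from only 8 values {black, blue, brown, green, grey, orange, pink, red}, so each is used; only P can be grey, hence P = grey.
The 7 still-open variables together cover exactly {black, blue, brown, green, orange, pink, red} — 7 values for 7 variables — and brown appears only in N's list, so N = brown.
O, R, T between them cover only {black, blue, green} — a naked triple. Remove those values from S.
So pink goes to S.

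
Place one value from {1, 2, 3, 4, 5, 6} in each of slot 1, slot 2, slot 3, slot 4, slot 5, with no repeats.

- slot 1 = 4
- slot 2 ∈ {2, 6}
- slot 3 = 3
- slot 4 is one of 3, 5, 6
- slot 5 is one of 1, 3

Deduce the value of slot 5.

1

slot 1's domain is down to {4}, so slot 1 = 4.
slot 3's domain is down to {3}, so slot 3 = 3. Eliminate 3 elsewhere: slot 4, slot 5.
So slot 5 = 1.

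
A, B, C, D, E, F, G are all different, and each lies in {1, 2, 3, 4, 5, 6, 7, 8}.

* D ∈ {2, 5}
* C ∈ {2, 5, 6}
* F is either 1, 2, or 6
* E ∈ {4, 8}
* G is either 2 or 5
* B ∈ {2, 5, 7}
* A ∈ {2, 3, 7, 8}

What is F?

The 2 variables D and G are confined to {2, 5}, which locks those values in; drop them from A, B, C, F.
B's domain is down to {7}, so B = 7. Eliminate 7 elsewhere: A.
C has just one choice, so C = 6. Eliminate 6 elsewhere: F.
So F = 1.

1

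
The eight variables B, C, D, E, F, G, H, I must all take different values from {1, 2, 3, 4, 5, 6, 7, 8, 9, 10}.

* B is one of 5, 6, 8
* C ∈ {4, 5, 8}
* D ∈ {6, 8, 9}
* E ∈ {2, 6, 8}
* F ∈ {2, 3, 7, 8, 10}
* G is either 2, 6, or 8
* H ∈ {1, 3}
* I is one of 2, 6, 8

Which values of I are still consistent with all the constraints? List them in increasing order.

2, 6, 8

E, G, I share exactly the 3 values {2, 6, 8}; by pigeonhole those values go to them, so strike 2, 6, 8 from B, C, D, F.
B's domain is down to {5}, so B = 5. Strike 5 from C.
C has just one choice, so C = 4.
D must be 9 (only option left).
No further eliminations apply; I can still be any of 2, 6, 8.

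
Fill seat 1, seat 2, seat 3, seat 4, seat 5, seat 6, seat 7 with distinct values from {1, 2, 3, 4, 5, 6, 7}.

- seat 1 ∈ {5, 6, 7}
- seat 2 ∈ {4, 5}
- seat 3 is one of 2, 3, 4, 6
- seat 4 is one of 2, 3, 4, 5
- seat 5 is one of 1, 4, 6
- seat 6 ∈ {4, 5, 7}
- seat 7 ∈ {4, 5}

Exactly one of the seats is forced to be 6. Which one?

Among the 7 variables, 1 fits only seat 5 (and all 7 values in {1, 2, 3, 4, 5, 6, 7} must be used), so seat 5 = 1.
The 2 variables seat 2 and seat 7 are confined to {4, 5}, which locks those values in; drop them from seat 1, seat 3, seat 4, seat 6.
That leaves seat 6 = 7. So seat 1 can't be 7.

seat 1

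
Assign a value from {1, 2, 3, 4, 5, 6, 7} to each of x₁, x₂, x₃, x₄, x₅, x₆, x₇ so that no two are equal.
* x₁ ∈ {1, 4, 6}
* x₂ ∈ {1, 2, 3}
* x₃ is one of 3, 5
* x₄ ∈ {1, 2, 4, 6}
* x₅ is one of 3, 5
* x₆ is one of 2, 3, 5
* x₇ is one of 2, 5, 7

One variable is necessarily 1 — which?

Among the 7 variables, 7 fits only x₇ (and all 7 values in {1, 2, 3, 4, 5, 6, 7} must be used), so x₇ = 7.
The 2 variables x₃ and x₅ are confined to {3, 5}, which locks those values in; drop them from x₂, x₆.
x₆ must be 2 (only option left). So x₂, x₄ can't be 2.
So 1 goes to x₂.

x₂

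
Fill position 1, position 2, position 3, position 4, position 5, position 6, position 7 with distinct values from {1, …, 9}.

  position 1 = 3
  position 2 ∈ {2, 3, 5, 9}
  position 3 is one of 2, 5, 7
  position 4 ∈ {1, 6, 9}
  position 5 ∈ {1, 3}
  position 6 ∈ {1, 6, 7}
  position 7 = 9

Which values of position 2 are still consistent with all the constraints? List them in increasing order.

2, 5

position 1's domain is down to {3}, so position 1 = 3. So position 2, position 5 can't be 3.
That leaves position 5 = 1. So position 4, position 6 can't be 1.
position 7 must be 9 (only option left). Remove 9 from position 2, position 4.
position 4's domain is down to {6}, so position 4 = 6. So position 6 can't be 6.
position 6 has just one choice, so position 6 = 7. Strike 7 from position 3.
No further eliminations apply; position 2 can still be any of 2, 5.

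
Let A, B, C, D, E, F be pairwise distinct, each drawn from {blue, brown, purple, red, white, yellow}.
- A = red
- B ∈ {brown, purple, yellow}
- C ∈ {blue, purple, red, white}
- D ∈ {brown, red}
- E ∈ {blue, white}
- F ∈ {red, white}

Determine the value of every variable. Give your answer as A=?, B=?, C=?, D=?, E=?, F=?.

A=red, B=yellow, C=purple, D=brown, E=blue, F=white

A has just one choice, so A = red. Remove red from C, D, F.
D's domain is down to {brown}, so D = brown. Strike brown from B.
F has just one choice, so F = white. Strike white from C, E.
E has just one choice, so E = blue. Strike blue from C.
That leaves C = purple. So B can't be purple.
B has just one choice, so B = yellow.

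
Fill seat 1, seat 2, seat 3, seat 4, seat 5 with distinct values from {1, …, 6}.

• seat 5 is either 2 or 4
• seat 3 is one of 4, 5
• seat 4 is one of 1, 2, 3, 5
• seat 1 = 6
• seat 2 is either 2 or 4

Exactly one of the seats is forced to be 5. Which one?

seat 3

seat 1 has just one choice, so seat 1 = 6.
seat 2 and seat 5 between them cover only {2, 4} — a naked pair. Remove those values from seat 3, seat 4.
So 5 goes to seat 3.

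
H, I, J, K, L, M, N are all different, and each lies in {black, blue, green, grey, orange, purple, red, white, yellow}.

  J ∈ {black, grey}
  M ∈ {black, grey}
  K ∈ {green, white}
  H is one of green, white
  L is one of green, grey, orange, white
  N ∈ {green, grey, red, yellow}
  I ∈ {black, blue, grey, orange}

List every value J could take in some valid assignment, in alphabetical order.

The 2 variables H and K are confined to {green, white}, which locks those values in; drop them from L, N.
The 2 variables J and M are confined to {black, grey}, which locks those values in; drop them from I, L, N.
L has just one choice, so L = orange. Remove orange from I.
I has just one choice, so I = blue.
No further eliminations apply; J can still be any of black, grey.

black, grey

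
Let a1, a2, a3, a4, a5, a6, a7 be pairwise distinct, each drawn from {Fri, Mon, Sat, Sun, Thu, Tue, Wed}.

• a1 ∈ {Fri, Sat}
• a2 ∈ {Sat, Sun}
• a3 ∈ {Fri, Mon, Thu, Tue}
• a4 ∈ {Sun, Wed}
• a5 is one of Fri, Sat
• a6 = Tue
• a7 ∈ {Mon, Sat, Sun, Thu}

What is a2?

a6 has just one choice, so a6 = Tue. Strike Tue from a3.
Among the 6 still-open variables, Wed fits only a4 (and all 6 values in {Fri, Mon, Sat, Sun, Thu, Wed} must be used), so a4 = Wed.
a1 and a5 share exactly the 2 values {Fri, Sat}; by pigeonhole those values go to them, so strike Fri, Sat from a2, a3, a7.
So a2 = Sun.

Sun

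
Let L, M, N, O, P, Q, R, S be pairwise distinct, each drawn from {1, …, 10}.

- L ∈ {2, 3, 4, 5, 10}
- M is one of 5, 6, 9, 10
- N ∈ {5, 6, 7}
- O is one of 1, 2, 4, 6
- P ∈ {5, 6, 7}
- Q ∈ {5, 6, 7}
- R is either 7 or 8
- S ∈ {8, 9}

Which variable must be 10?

N, P, Q share exactly the 3 values {5, 6, 7}; by pigeonhole those values go to them, so strike 5, 6, 7 from L, M, O, R.
R must be 8 (only option left). Eliminate 8 elsewhere: S.
S must be 9 (only option left). So M can't be 9.
So 10 goes to M.

M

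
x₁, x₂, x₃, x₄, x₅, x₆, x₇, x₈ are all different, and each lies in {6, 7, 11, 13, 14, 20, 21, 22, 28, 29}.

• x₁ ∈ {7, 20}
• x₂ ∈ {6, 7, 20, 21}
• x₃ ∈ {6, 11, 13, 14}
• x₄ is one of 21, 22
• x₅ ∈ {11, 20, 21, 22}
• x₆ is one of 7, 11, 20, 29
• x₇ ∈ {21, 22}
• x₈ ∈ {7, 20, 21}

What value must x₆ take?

29

x₄ and x₇ share exactly the 2 values {21, 22}; by pigeonhole those values go to them, so strike 21, 22 from x₂, x₅, x₈.
x₁ and x₈ between them cover only {7, 20} — a naked pair. Remove those values from x₂, x₅, x₆.
x₂ has just one choice, so x₂ = 6. Strike 6 from x₃.
x₅ has just one choice, so x₅ = 11. Remove 11 from x₃, x₆.
So x₆ = 29.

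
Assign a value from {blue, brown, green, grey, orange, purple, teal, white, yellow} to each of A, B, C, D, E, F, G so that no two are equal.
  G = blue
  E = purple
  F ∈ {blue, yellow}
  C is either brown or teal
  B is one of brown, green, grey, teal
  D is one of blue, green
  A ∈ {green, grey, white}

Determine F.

yellow

E's domain is down to {purple}, so E = purple.
G's domain is down to {blue}, so G = blue. Eliminate blue elsewhere: D, F.
So F = yellow.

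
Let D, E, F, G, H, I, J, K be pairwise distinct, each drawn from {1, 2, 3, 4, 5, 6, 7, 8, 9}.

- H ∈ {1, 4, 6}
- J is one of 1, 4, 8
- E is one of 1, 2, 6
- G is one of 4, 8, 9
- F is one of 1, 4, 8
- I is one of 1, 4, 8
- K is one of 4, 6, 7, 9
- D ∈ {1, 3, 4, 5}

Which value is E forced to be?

The 3 variables F, I, J are confined to {1, 4, 8}, which locks those values in; drop them from D, E, G, H, K.
G's domain is down to {9}, so G = 9. Strike 9 from K.
H must be 6 (only option left). So E, K can't be 6.
So E = 2.

2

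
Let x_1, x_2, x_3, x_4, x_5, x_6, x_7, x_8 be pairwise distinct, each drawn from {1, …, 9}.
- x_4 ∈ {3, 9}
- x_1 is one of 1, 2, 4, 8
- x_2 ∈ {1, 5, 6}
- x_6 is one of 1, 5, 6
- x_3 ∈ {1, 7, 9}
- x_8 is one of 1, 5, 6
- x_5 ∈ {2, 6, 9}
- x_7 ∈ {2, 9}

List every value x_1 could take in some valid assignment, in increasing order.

4, 8

The 3 variables x_2, x_6, x_8 are confined to {1, 5, 6}, which locks those values in; drop them from x_1, x_3, x_5.
The 2 variables x_5 and x_7 are confined to {2, 9}, which locks those values in; drop them from x_1, x_3, x_4.
x_3 has just one choice, so x_3 = 7.
x_4's domain is down to {3}, so x_4 = 3.
No further eliminations apply; x_1 can still be any of 4, 8.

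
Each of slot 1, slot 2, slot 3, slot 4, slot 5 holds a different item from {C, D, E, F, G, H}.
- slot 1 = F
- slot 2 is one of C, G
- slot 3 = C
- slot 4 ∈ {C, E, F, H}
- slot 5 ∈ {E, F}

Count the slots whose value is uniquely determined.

slot 1's domain is down to {F}, so slot 1 = F. So slot 4, slot 5 can't be F.
slot 3 must be C (only option left). Remove C from slot 2, slot 4.
That leaves slot 5 = E. Remove E from slot 4.
slot 2 has just one choice, so slot 2 = G.
That leaves slot 4 = H.
Every slot is fixed: slot 1=F, slot 2=G, slot 3=C, slot 4=H, slot 5=E. That makes 5.

5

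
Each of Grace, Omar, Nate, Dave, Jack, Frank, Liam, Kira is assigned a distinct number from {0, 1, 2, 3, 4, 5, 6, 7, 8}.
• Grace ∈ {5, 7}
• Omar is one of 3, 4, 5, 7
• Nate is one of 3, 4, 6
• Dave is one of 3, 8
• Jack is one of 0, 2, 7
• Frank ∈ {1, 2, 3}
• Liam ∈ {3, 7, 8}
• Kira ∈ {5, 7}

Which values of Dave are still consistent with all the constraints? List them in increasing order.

3, 8

Grace and Kira share exactly the 2 values {5, 7}; by pigeonhole those values go to them, so strike 5, 7 from Omar, Jack, Liam.
Dave and Liam share exactly the 2 values {3, 8}; by pigeonhole those values go to them, so strike 3, 8 from Omar, Nate, Frank.
Omar's domain is down to {4}, so Omar = 4. Remove 4 from Nate.
That leaves Nate = 6.
No further eliminations apply; Dave can still be any of 3, 8.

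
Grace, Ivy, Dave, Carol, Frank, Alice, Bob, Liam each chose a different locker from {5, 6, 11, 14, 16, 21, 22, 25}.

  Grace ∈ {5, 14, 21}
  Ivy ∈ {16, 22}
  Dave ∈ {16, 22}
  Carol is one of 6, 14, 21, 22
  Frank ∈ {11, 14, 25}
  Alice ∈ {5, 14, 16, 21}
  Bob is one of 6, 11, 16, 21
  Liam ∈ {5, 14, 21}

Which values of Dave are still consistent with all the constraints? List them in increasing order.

The 8 variables together cover exactly {5, 6, 11, 14, 16, 21, 22, 25} — 8 values for 8 variables — and 25 appears only in Frank's list, so Frank = 25.
The 7 still-open variables draw from only 7 values {5, 6, 11, 14, 16, 21, 22}, so each is used; only Bob can be 11, hence Bob = 11.
The 6 still-open variables together cover exactly {5, 6, 14, 16, 21, 22} — 6 values for 6 variables — and 6 appears only in Carol's list, so Carol = 6.
The 2 variables Ivy and Dave are confined to {16, 22}, which locks those values in; drop them from Alice.
No further eliminations apply; Dave can still be any of 16, 22.

16, 22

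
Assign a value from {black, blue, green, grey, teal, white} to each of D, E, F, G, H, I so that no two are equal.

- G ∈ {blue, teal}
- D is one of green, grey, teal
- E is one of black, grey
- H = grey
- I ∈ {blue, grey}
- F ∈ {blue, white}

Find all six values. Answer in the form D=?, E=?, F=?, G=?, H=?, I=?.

H has just one choice, so H = grey. Eliminate grey elsewhere: D, E, I.
I must be blue (only option left). Eliminate blue elsewhere: F, G.
That leaves E = black.
F must be white (only option left).
G must be teal (only option left). So D can't be teal.
That leaves D = green.

D=green, E=black, F=white, G=teal, H=grey, I=blue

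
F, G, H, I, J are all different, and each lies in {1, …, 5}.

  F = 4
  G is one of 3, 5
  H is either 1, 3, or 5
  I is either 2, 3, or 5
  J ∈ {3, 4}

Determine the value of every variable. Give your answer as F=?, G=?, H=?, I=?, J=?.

F=4, G=5, H=1, I=2, J=3

F's domain is down to {4}, so F = 4. Eliminate 4 elsewhere: J.
J's domain is down to {3}, so J = 3. So G, H, I can't be 3.
That leaves G = 5. Strike 5 from H, I.
H must be 1 (only option left).
I has just one choice, so I = 2.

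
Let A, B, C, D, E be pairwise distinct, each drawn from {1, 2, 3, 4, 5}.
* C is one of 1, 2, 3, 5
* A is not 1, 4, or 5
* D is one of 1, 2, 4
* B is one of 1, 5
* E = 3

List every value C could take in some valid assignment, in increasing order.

1, 5

E has just one choice, so E = 3. Remove 3 from A, C.
A must be 2 (only option left). So C, D can't be 2.
The 3 still-open variables draw from only 3 values {1, 4, 5}, so each is used; only D can be 4, hence D = 4.
No further eliminations apply; C can still be any of 1, 5.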